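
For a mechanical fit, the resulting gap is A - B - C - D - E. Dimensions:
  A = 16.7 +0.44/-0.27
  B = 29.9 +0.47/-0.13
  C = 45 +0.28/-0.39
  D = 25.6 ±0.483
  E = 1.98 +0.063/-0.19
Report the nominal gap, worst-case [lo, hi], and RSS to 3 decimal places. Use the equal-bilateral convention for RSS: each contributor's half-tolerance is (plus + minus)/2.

Stack each dimension's contribution:
  +A: nom +16.700 → Σnom=16.700; wc +0.440/-0.270 → slack +0.440/-0.270; half-tol=0.355, Σhalf²=0.126025
  -B: nom -29.900 → Σnom=-13.200; wc +0.130/-0.470 → slack +0.570/-0.740; half-tol=0.300, Σhalf²=0.216025
  -C: nom -45.000 → Σnom=-58.200; wc +0.390/-0.280 → slack +0.960/-1.020; half-tol=0.335, Σhalf²=0.328250
  -D: nom -25.600 → Σnom=-83.800; wc +0.483/-0.483 → slack +1.443/-1.503; half-tol=0.483, Σhalf²=0.561539
  -E: nom -1.980 → Σnom=-85.780; wc +0.190/-0.063 → slack +1.633/-1.566; half-tol=0.127, Σhalf²=0.577541
Nominal = -85.780. Worst-case = [-85.780 - 1.566, -85.780 + 1.633] = [-87.346, -84.147]. RSS = √0.577541 = 0.760.

nominal=-85.780 wc=[-87.346,-84.147] rss=0.760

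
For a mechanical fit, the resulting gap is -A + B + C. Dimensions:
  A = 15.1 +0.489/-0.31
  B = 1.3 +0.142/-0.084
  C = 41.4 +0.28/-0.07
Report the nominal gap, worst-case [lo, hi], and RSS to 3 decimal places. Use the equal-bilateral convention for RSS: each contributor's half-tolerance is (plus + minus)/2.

nominal=27.600 wc=[26.957,28.332] rss=0.451

Stack each dimension's contribution:
  -A: nom -15.100 → Σnom=-15.100; wc +0.310/-0.489 → slack +0.310/-0.489; half-tol=0.399, Σhalf²=0.159600
  +B: nom +1.300 → Σnom=-13.800; wc +0.142/-0.084 → slack +0.452/-0.573; half-tol=0.113, Σhalf²=0.172369
  +C: nom +41.400 → Σnom=27.600; wc +0.280/-0.070 → slack +0.732/-0.643; half-tol=0.175, Σhalf²=0.202994
Nominal = 27.600. Worst-case = [27.600 - 0.643, 27.600 + 0.732] = [26.957, 28.332]. RSS = √0.202994 = 0.451.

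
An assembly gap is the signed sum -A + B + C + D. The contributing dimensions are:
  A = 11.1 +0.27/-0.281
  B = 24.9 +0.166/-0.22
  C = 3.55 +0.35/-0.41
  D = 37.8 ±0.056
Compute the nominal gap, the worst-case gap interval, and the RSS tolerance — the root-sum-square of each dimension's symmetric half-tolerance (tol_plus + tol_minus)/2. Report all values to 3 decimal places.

Stack each dimension's contribution:
  -A: nom -11.100 → Σnom=-11.100; wc +0.281/-0.270 → slack +0.281/-0.270; half-tol=0.276, Σhalf²=0.075900
  +B: nom +24.900 → Σnom=13.800; wc +0.166/-0.220 → slack +0.447/-0.490; half-tol=0.193, Σhalf²=0.113149
  +C: nom +3.550 → Σnom=17.350; wc +0.350/-0.410 → slack +0.797/-0.900; half-tol=0.380, Σhalf²=0.257549
  +D: nom +37.800 → Σnom=55.150; wc +0.056/-0.056 → slack +0.853/-0.956; half-tol=0.056, Σhalf²=0.260685
Nominal = 55.150. Worst-case = [55.150 - 0.956, 55.150 + 0.853] = [54.194, 56.003]. RSS = √0.260685 = 0.511.

nominal=55.150 wc=[54.194,56.003] rss=0.511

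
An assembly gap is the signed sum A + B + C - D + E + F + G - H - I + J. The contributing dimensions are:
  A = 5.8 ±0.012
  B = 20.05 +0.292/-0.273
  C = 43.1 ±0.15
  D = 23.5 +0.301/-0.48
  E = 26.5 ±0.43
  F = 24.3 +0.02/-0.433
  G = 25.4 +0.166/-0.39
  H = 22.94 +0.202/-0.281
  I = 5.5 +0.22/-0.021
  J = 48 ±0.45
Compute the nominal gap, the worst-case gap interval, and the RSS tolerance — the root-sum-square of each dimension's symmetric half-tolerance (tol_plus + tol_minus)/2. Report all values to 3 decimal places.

Stack each dimension's contribution:
  +A: nom +5.800 → Σnom=5.800; wc +0.012/-0.012 → slack +0.012/-0.012; half-tol=0.012, Σhalf²=0.000144
  +B: nom +20.050 → Σnom=25.850; wc +0.292/-0.273 → slack +0.304/-0.285; half-tol=0.282, Σhalf²=0.079950
  +C: nom +43.100 → Σnom=68.950; wc +0.150/-0.150 → slack +0.454/-0.435; half-tol=0.150, Σhalf²=0.102450
  -D: nom -23.500 → Σnom=45.450; wc +0.480/-0.301 → slack +0.934/-0.736; half-tol=0.390, Σhalf²=0.254940
  +E: nom +26.500 → Σnom=71.950; wc +0.430/-0.430 → slack +1.364/-1.166; half-tol=0.430, Σhalf²=0.439840
  +F: nom +24.300 → Σnom=96.250; wc +0.020/-0.433 → slack +1.384/-1.599; half-tol=0.227, Σhalf²=0.491143
  +G: nom +25.400 → Σnom=121.650; wc +0.166/-0.390 → slack +1.550/-1.989; half-tol=0.278, Σhalf²=0.568427
  -H: nom -22.940 → Σnom=98.710; wc +0.281/-0.202 → slack +1.831/-2.191; half-tol=0.242, Σhalf²=0.626749
  -I: nom -5.500 → Σnom=93.210; wc +0.021/-0.220 → slack +1.852/-2.411; half-tol=0.120, Σhalf²=0.641269
  +J: nom +48.000 → Σnom=141.210; wc +0.450/-0.450 → slack +2.302/-2.861; half-tol=0.450, Σhalf²=0.843769
Nominal = 141.210. Worst-case = [141.210 - 2.861, 141.210 + 2.302] = [138.349, 143.512]. RSS = √0.843769 = 0.919.

nominal=141.210 wc=[138.349,143.512] rss=0.919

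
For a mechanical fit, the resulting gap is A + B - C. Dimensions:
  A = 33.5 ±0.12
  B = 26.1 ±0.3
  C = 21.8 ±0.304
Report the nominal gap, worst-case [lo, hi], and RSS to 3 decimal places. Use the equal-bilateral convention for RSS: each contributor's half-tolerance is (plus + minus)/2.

nominal=37.800 wc=[37.076,38.524] rss=0.444

Stack each dimension's contribution:
  +A: nom +33.500 → Σnom=33.500; wc +0.120/-0.120 → slack +0.120/-0.120; half-tol=0.120, Σhalf²=0.014400
  +B: nom +26.100 → Σnom=59.600; wc +0.300/-0.300 → slack +0.420/-0.420; half-tol=0.300, Σhalf²=0.104400
  -C: nom -21.800 → Σnom=37.800; wc +0.304/-0.304 → slack +0.724/-0.724; half-tol=0.304, Σhalf²=0.196816
Nominal = 37.800. Worst-case = [37.800 - 0.724, 37.800 + 0.724] = [37.076, 38.524]. RSS = √0.196816 = 0.444.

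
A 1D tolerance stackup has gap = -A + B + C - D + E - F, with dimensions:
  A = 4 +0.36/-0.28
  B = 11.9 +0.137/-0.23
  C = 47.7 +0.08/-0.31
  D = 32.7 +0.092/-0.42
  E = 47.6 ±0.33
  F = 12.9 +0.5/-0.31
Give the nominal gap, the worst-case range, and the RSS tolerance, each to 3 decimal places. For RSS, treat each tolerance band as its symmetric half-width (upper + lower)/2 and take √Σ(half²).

Stack each dimension's contribution:
  -A: nom -4.000 → Σnom=-4.000; wc +0.280/-0.360 → slack +0.280/-0.360; half-tol=0.320, Σhalf²=0.102400
  +B: nom +11.900 → Σnom=7.900; wc +0.137/-0.230 → slack +0.417/-0.590; half-tol=0.183, Σhalf²=0.136072
  +C: nom +47.700 → Σnom=55.600; wc +0.080/-0.310 → slack +0.497/-0.900; half-tol=0.195, Σhalf²=0.174097
  -D: nom -32.700 → Σnom=22.900; wc +0.420/-0.092 → slack +0.917/-0.992; half-tol=0.256, Σhalf²=0.239633
  +E: nom +47.600 → Σnom=70.500; wc +0.330/-0.330 → slack +1.247/-1.322; half-tol=0.330, Σhalf²=0.348533
  -F: nom -12.900 → Σnom=57.600; wc +0.310/-0.500 → slack +1.557/-1.822; half-tol=0.405, Σhalf²=0.512558
Nominal = 57.600. Worst-case = [57.600 - 1.822, 57.600 + 1.557] = [55.778, 59.157]. RSS = √0.512558 = 0.716.

nominal=57.600 wc=[55.778,59.157] rss=0.716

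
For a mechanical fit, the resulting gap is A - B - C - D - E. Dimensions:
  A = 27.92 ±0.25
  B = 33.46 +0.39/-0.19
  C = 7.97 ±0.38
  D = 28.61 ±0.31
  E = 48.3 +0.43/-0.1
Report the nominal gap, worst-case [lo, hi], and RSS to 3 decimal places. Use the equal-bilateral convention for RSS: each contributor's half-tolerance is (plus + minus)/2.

nominal=-90.420 wc=[-92.180,-89.190] rss=0.676

Stack each dimension's contribution:
  +A: nom +27.920 → Σnom=27.920; wc +0.250/-0.250 → slack +0.250/-0.250; half-tol=0.250, Σhalf²=0.062500
  -B: nom -33.460 → Σnom=-5.540; wc +0.190/-0.390 → slack +0.440/-0.640; half-tol=0.290, Σhalf²=0.146600
  -C: nom -7.970 → Σnom=-13.510; wc +0.380/-0.380 → slack +0.820/-1.020; half-tol=0.380, Σhalf²=0.291000
  -D: nom -28.610 → Σnom=-42.120; wc +0.310/-0.310 → slack +1.130/-1.330; half-tol=0.310, Σhalf²=0.387100
  -E: nom -48.300 → Σnom=-90.420; wc +0.100/-0.430 → slack +1.230/-1.760; half-tol=0.265, Σhalf²=0.457325
Nominal = -90.420. Worst-case = [-90.420 - 1.760, -90.420 + 1.230] = [-92.180, -89.190]. RSS = √0.457325 = 0.676.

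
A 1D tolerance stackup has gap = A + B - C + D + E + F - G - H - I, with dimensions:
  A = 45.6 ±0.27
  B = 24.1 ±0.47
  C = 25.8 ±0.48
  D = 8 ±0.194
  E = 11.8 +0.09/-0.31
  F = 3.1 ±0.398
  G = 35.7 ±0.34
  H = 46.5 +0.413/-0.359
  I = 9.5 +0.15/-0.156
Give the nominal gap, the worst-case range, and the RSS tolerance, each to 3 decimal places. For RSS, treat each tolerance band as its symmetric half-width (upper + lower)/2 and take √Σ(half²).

Stack each dimension's contribution:
  +A: nom +45.600 → Σnom=45.600; wc +0.270/-0.270 → slack +0.270/-0.270; half-tol=0.270, Σhalf²=0.072900
  +B: nom +24.100 → Σnom=69.700; wc +0.470/-0.470 → slack +0.740/-0.740; half-tol=0.470, Σhalf²=0.293800
  -C: nom -25.800 → Σnom=43.900; wc +0.480/-0.480 → slack +1.220/-1.220; half-tol=0.480, Σhalf²=0.524200
  +D: nom +8.000 → Σnom=51.900; wc +0.194/-0.194 → slack +1.414/-1.414; half-tol=0.194, Σhalf²=0.561836
  +E: nom +11.800 → Σnom=63.700; wc +0.090/-0.310 → slack +1.504/-1.724; half-tol=0.200, Σhalf²=0.601836
  +F: nom +3.100 → Σnom=66.800; wc +0.398/-0.398 → slack +1.902/-2.122; half-tol=0.398, Σhalf²=0.760240
  -G: nom -35.700 → Σnom=31.100; wc +0.340/-0.340 → slack +2.242/-2.462; half-tol=0.340, Σhalf²=0.875840
  -H: nom -46.500 → Σnom=-15.400; wc +0.359/-0.413 → slack +2.601/-2.875; half-tol=0.386, Σhalf²=1.024836
  -I: nom -9.500 → Σnom=-24.900; wc +0.156/-0.150 → slack +2.757/-3.025; half-tol=0.153, Σhalf²=1.048245
Nominal = -24.900. Worst-case = [-24.900 - 3.025, -24.900 + 2.757] = [-27.925, -22.143]. RSS = √1.048245 = 1.024.

nominal=-24.900 wc=[-27.925,-22.143] rss=1.024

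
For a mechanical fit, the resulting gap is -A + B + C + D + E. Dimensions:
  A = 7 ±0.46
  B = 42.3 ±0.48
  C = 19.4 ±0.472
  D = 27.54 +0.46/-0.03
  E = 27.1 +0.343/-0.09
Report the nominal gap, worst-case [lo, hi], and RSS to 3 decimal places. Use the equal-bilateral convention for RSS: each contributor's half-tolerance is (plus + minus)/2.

nominal=109.340 wc=[107.808,111.555] rss=0.878

Stack each dimension's contribution:
  -A: nom -7.000 → Σnom=-7.000; wc +0.460/-0.460 → slack +0.460/-0.460; half-tol=0.460, Σhalf²=0.211600
  +B: nom +42.300 → Σnom=35.300; wc +0.480/-0.480 → slack +0.940/-0.940; half-tol=0.480, Σhalf²=0.442000
  +C: nom +19.400 → Σnom=54.700; wc +0.472/-0.472 → slack +1.412/-1.412; half-tol=0.472, Σhalf²=0.664784
  +D: nom +27.540 → Σnom=82.240; wc +0.460/-0.030 → slack +1.872/-1.442; half-tol=0.245, Σhalf²=0.724809
  +E: nom +27.100 → Σnom=109.340; wc +0.343/-0.090 → slack +2.215/-1.532; half-tol=0.217, Σhalf²=0.771681
Nominal = 109.340. Worst-case = [109.340 - 1.532, 109.340 + 2.215] = [107.808, 111.555]. RSS = √0.771681 = 0.878.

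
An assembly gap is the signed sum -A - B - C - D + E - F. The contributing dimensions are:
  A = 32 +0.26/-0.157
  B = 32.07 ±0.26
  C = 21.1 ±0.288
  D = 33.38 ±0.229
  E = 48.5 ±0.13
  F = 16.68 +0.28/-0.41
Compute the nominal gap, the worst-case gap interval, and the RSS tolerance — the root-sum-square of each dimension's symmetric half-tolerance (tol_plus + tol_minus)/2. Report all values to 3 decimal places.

nominal=-86.730 wc=[-88.177,-85.256] rss=0.618

Stack each dimension's contribution:
  -A: nom -32.000 → Σnom=-32.000; wc +0.157/-0.260 → slack +0.157/-0.260; half-tol=0.209, Σhalf²=0.043472
  -B: nom -32.070 → Σnom=-64.070; wc +0.260/-0.260 → slack +0.417/-0.520; half-tol=0.260, Σhalf²=0.111072
  -C: nom -21.100 → Σnom=-85.170; wc +0.288/-0.288 → slack +0.705/-0.808; half-tol=0.288, Σhalf²=0.194016
  -D: nom -33.380 → Σnom=-118.550; wc +0.229/-0.229 → slack +0.934/-1.037; half-tol=0.229, Σhalf²=0.246457
  +E: nom +48.500 → Σnom=-70.050; wc +0.130/-0.130 → slack +1.064/-1.167; half-tol=0.130, Σhalf²=0.263357
  -F: nom -16.680 → Σnom=-86.730; wc +0.410/-0.280 → slack +1.474/-1.447; half-tol=0.345, Σhalf²=0.382382
Nominal = -86.730. Worst-case = [-86.730 - 1.447, -86.730 + 1.474] = [-88.177, -85.256]. RSS = √0.382382 = 0.618.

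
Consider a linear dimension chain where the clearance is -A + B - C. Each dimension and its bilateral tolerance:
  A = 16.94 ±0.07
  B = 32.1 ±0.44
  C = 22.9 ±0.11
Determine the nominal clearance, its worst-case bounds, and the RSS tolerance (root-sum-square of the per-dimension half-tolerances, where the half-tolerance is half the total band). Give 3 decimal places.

nominal=-7.740 wc=[-8.360,-7.120] rss=0.459

Stack each dimension's contribution:
  -A: nom -16.940 → Σnom=-16.940; wc +0.070/-0.070 → slack +0.070/-0.070; half-tol=0.070, Σhalf²=0.004900
  +B: nom +32.100 → Σnom=15.160; wc +0.440/-0.440 → slack +0.510/-0.510; half-tol=0.440, Σhalf²=0.198500
  -C: nom -22.900 → Σnom=-7.740; wc +0.110/-0.110 → slack +0.620/-0.620; half-tol=0.110, Σhalf²=0.210600
Nominal = -7.740. Worst-case = [-7.740 - 0.620, -7.740 + 0.620] = [-8.360, -7.120]. RSS = √0.210600 = 0.459.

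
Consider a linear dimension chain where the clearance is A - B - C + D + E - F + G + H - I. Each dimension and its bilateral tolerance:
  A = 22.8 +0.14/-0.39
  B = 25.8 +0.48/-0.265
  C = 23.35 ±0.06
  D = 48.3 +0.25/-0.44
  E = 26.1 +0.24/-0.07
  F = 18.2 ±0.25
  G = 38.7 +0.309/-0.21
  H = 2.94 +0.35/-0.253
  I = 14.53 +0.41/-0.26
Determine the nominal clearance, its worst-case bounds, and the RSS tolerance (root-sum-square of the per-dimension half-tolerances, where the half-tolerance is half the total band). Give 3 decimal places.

nominal=56.960 wc=[54.397,59.084] rss=0.830

Stack each dimension's contribution:
  +A: nom +22.800 → Σnom=22.800; wc +0.140/-0.390 → slack +0.140/-0.390; half-tol=0.265, Σhalf²=0.070225
  -B: nom -25.800 → Σnom=-3.000; wc +0.265/-0.480 → slack +0.405/-0.870; half-tol=0.372, Σhalf²=0.208981
  -C: nom -23.350 → Σnom=-26.350; wc +0.060/-0.060 → slack +0.465/-0.930; half-tol=0.060, Σhalf²=0.212581
  +D: nom +48.300 → Σnom=21.950; wc +0.250/-0.440 → slack +0.715/-1.370; half-tol=0.345, Σhalf²=0.331606
  +E: nom +26.100 → Σnom=48.050; wc +0.240/-0.070 → slack +0.955/-1.440; half-tol=0.155, Σhalf²=0.355631
  -F: nom -18.200 → Σnom=29.850; wc +0.250/-0.250 → slack +1.205/-1.690; half-tol=0.250, Σhalf²=0.418131
  +G: nom +38.700 → Σnom=68.550; wc +0.309/-0.210 → slack +1.514/-1.900; half-tol=0.260, Σhalf²=0.485472
  +H: nom +2.940 → Σnom=71.490; wc +0.350/-0.253 → slack +1.864/-2.153; half-tol=0.301, Σhalf²=0.576374
  -I: nom -14.530 → Σnom=56.960; wc +0.260/-0.410 → slack +2.124/-2.563; half-tol=0.335, Σhalf²=0.688599
Nominal = 56.960. Worst-case = [56.960 - 2.563, 56.960 + 2.124] = [54.397, 59.084]. RSS = √0.688599 = 0.830.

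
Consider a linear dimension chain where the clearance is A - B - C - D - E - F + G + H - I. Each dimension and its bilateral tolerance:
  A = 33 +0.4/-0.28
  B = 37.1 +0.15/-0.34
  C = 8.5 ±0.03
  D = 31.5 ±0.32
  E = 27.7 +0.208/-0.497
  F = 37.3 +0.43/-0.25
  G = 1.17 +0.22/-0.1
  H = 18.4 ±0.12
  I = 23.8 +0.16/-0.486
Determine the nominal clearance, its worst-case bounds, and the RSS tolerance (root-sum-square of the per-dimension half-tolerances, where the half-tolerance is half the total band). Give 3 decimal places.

nominal=-113.330 wc=[-115.128,-110.667] rss=0.814

Stack each dimension's contribution:
  +A: nom +33.000 → Σnom=33.000; wc +0.400/-0.280 → slack +0.400/-0.280; half-tol=0.340, Σhalf²=0.115600
  -B: nom -37.100 → Σnom=-4.100; wc +0.340/-0.150 → slack +0.740/-0.430; half-tol=0.245, Σhalf²=0.175625
  -C: nom -8.500 → Σnom=-12.600; wc +0.030/-0.030 → slack +0.770/-0.460; half-tol=0.030, Σhalf²=0.176525
  -D: nom -31.500 → Σnom=-44.100; wc +0.320/-0.320 → slack +1.090/-0.780; half-tol=0.320, Σhalf²=0.278925
  -E: nom -27.700 → Σnom=-71.800; wc +0.497/-0.208 → slack +1.587/-0.988; half-tol=0.352, Σhalf²=0.403181
  -F: nom -37.300 → Σnom=-109.100; wc +0.250/-0.430 → slack +1.837/-1.418; half-tol=0.340, Σhalf²=0.518781
  +G: nom +1.170 → Σnom=-107.930; wc +0.220/-0.100 → slack +2.057/-1.518; half-tol=0.160, Σhalf²=0.544381
  +H: nom +18.400 → Σnom=-89.530; wc +0.120/-0.120 → slack +2.177/-1.638; half-tol=0.120, Σhalf²=0.558781
  -I: nom -23.800 → Σnom=-113.330; wc +0.486/-0.160 → slack +2.663/-1.798; half-tol=0.323, Σhalf²=0.663110
Nominal = -113.330. Worst-case = [-113.330 - 1.798, -113.330 + 2.663] = [-115.128, -110.667]. RSS = √0.663110 = 0.814.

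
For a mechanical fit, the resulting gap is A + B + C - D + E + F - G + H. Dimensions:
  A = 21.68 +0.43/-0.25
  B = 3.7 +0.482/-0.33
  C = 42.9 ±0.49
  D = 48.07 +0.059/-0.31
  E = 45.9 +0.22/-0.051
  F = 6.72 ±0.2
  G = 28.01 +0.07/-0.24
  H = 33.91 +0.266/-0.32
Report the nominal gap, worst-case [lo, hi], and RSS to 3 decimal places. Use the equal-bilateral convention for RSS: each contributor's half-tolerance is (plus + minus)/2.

Stack each dimension's contribution:
  +A: nom +21.680 → Σnom=21.680; wc +0.430/-0.250 → slack +0.430/-0.250; half-tol=0.340, Σhalf²=0.115600
  +B: nom +3.700 → Σnom=25.380; wc +0.482/-0.330 → slack +0.912/-0.580; half-tol=0.406, Σhalf²=0.280436
  +C: nom +42.900 → Σnom=68.280; wc +0.490/-0.490 → slack +1.402/-1.070; half-tol=0.490, Σhalf²=0.520536
  -D: nom -48.070 → Σnom=20.210; wc +0.310/-0.059 → slack +1.712/-1.129; half-tol=0.184, Σhalf²=0.554576
  +E: nom +45.900 → Σnom=66.110; wc +0.220/-0.051 → slack +1.932/-1.180; half-tol=0.136, Σhalf²=0.572936
  +F: nom +6.720 → Σnom=72.830; wc +0.200/-0.200 → slack +2.132/-1.380; half-tol=0.200, Σhalf²=0.612936
  -G: nom -28.010 → Σnom=44.820; wc +0.240/-0.070 → slack +2.372/-1.450; half-tol=0.155, Σhalf²=0.636961
  +H: nom +33.910 → Σnom=78.730; wc +0.266/-0.320 → slack +2.638/-1.770; half-tol=0.293, Σhalf²=0.722811
Nominal = 78.730. Worst-case = [78.730 - 1.770, 78.730 + 2.638] = [76.960, 81.368]. RSS = √0.722811 = 0.850.

nominal=78.730 wc=[76.960,81.368] rss=0.850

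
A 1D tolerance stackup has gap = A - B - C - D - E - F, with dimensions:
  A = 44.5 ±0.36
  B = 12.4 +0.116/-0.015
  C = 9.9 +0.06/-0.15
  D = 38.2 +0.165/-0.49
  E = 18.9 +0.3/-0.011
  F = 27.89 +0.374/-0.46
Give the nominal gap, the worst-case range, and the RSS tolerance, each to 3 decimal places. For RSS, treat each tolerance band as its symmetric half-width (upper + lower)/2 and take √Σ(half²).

Stack each dimension's contribution:
  +A: nom +44.500 → Σnom=44.500; wc +0.360/-0.360 → slack +0.360/-0.360; half-tol=0.360, Σhalf²=0.129600
  -B: nom -12.400 → Σnom=32.100; wc +0.015/-0.116 → slack +0.375/-0.476; half-tol=0.066, Σhalf²=0.133890
  -C: nom -9.900 → Σnom=22.200; wc +0.150/-0.060 → slack +0.525/-0.536; half-tol=0.105, Σhalf²=0.144915
  -D: nom -38.200 → Σnom=-16.000; wc +0.490/-0.165 → slack +1.015/-0.701; half-tol=0.328, Σhalf²=0.252171
  -E: nom -18.900 → Σnom=-34.900; wc +0.011/-0.300 → slack +1.026/-1.001; half-tol=0.155, Σhalf²=0.276352
  -F: nom -27.890 → Σnom=-62.790; wc +0.460/-0.374 → slack +1.486/-1.375; half-tol=0.417, Σhalf²=0.450241
Nominal = -62.790. Worst-case = [-62.790 - 1.375, -62.790 + 1.486] = [-64.165, -61.304]. RSS = √0.450241 = 0.671.

nominal=-62.790 wc=[-64.165,-61.304] rss=0.671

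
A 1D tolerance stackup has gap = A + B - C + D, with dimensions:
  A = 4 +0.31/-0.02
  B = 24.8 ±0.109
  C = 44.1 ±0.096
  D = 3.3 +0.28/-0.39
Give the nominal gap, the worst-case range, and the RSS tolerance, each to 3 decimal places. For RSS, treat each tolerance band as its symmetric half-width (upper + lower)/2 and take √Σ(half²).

nominal=-12.000 wc=[-12.615,-11.205] rss=0.401

Stack each dimension's contribution:
  +A: nom +4.000 → Σnom=4.000; wc +0.310/-0.020 → slack +0.310/-0.020; half-tol=0.165, Σhalf²=0.027225
  +B: nom +24.800 → Σnom=28.800; wc +0.109/-0.109 → slack +0.419/-0.129; half-tol=0.109, Σhalf²=0.039106
  -C: nom -44.100 → Σnom=-15.300; wc +0.096/-0.096 → slack +0.515/-0.225; half-tol=0.096, Σhalf²=0.048322
  +D: nom +3.300 → Σnom=-12.000; wc +0.280/-0.390 → slack +0.795/-0.615; half-tol=0.335, Σhalf²=0.160547
Nominal = -12.000. Worst-case = [-12.000 - 0.615, -12.000 + 0.795] = [-12.615, -11.205]. RSS = √0.160547 = 0.401.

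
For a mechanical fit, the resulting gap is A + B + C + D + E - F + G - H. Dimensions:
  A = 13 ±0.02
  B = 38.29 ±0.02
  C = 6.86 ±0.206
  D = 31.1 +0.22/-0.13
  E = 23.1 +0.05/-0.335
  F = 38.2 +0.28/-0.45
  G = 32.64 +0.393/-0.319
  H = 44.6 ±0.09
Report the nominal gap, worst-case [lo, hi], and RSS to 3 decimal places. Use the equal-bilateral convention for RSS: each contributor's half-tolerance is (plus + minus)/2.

nominal=62.190 wc=[60.790,63.639] rss=0.616

Stack each dimension's contribution:
  +A: nom +13.000 → Σnom=13.000; wc +0.020/-0.020 → slack +0.020/-0.020; half-tol=0.020, Σhalf²=0.000400
  +B: nom +38.290 → Σnom=51.290; wc +0.020/-0.020 → slack +0.040/-0.040; half-tol=0.020, Σhalf²=0.000800
  +C: nom +6.860 → Σnom=58.150; wc +0.206/-0.206 → slack +0.246/-0.246; half-tol=0.206, Σhalf²=0.043236
  +D: nom +31.100 → Σnom=89.250; wc +0.220/-0.130 → slack +0.466/-0.376; half-tol=0.175, Σhalf²=0.073861
  +E: nom +23.100 → Σnom=112.350; wc +0.050/-0.335 → slack +0.516/-0.711; half-tol=0.193, Σhalf²=0.110917
  -F: nom -38.200 → Σnom=74.150; wc +0.450/-0.280 → slack +0.966/-0.991; half-tol=0.365, Σhalf²=0.244142
  +G: nom +32.640 → Σnom=106.790; wc +0.393/-0.319 → slack +1.359/-1.310; half-tol=0.356, Σhalf²=0.370878
  -H: nom -44.600 → Σnom=62.190; wc +0.090/-0.090 → slack +1.449/-1.400; half-tol=0.090, Σhalf²=0.378978
Nominal = 62.190. Worst-case = [62.190 - 1.400, 62.190 + 1.449] = [60.790, 63.639]. RSS = √0.378978 = 0.616.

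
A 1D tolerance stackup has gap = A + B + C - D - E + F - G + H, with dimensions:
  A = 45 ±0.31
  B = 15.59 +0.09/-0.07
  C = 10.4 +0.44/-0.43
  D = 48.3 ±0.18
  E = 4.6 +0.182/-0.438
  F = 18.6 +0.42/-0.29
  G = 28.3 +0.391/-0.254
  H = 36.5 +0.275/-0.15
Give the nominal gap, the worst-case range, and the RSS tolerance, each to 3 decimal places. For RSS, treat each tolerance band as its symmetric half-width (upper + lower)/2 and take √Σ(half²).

Stack each dimension's contribution:
  +A: nom +45.000 → Σnom=45.000; wc +0.310/-0.310 → slack +0.310/-0.310; half-tol=0.310, Σhalf²=0.096100
  +B: nom +15.590 → Σnom=60.590; wc +0.090/-0.070 → slack +0.400/-0.380; half-tol=0.080, Σhalf²=0.102500
  +C: nom +10.400 → Σnom=70.990; wc +0.440/-0.430 → slack +0.840/-0.810; half-tol=0.435, Σhalf²=0.291725
  -D: nom -48.300 → Σnom=22.690; wc +0.180/-0.180 → slack +1.020/-0.990; half-tol=0.180, Σhalf²=0.324125
  -E: nom -4.600 → Σnom=18.090; wc +0.438/-0.182 → slack +1.458/-1.172; half-tol=0.310, Σhalf²=0.420225
  +F: nom +18.600 → Σnom=36.690; wc +0.420/-0.290 → slack +1.878/-1.462; half-tol=0.355, Σhalf²=0.546250
  -G: nom -28.300 → Σnom=8.390; wc +0.254/-0.391 → slack +2.132/-1.853; half-tol=0.323, Σhalf²=0.650256
  +H: nom +36.500 → Σnom=44.890; wc +0.275/-0.150 → slack +2.407/-2.003; half-tol=0.213, Σhalf²=0.695412
Nominal = 44.890. Worst-case = [44.890 - 2.003, 44.890 + 2.407] = [42.887, 47.297]. RSS = √0.695412 = 0.834.

nominal=44.890 wc=[42.887,47.297] rss=0.834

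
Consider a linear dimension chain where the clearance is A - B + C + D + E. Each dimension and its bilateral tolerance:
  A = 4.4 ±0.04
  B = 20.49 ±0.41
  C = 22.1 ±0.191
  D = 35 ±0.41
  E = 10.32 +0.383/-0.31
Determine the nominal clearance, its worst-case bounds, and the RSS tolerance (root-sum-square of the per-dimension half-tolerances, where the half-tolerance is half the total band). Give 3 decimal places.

nominal=51.330 wc=[49.969,52.764] rss=0.703

Stack each dimension's contribution:
  +A: nom +4.400 → Σnom=4.400; wc +0.040/-0.040 → slack +0.040/-0.040; half-tol=0.040, Σhalf²=0.001600
  -B: nom -20.490 → Σnom=-16.090; wc +0.410/-0.410 → slack +0.450/-0.450; half-tol=0.410, Σhalf²=0.169700
  +C: nom +22.100 → Σnom=6.010; wc +0.191/-0.191 → slack +0.641/-0.641; half-tol=0.191, Σhalf²=0.206181
  +D: nom +35.000 → Σnom=41.010; wc +0.410/-0.410 → slack +1.051/-1.051; half-tol=0.410, Σhalf²=0.374281
  +E: nom +10.320 → Σnom=51.330; wc +0.383/-0.310 → slack +1.434/-1.361; half-tol=0.347, Σhalf²=0.494343
Nominal = 51.330. Worst-case = [51.330 - 1.361, 51.330 + 1.434] = [49.969, 52.764]. RSS = √0.494343 = 0.703.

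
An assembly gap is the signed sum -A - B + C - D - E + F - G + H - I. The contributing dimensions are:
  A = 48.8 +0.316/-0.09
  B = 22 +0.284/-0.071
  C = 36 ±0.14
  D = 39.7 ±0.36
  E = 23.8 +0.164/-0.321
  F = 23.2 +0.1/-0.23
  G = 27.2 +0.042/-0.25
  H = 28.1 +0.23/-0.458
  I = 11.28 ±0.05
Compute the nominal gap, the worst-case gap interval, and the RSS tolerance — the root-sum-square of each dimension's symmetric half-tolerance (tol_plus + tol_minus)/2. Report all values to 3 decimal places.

Stack each dimension's contribution:
  -A: nom -48.800 → Σnom=-48.800; wc +0.090/-0.316 → slack +0.090/-0.316; half-tol=0.203, Σhalf²=0.041209
  -B: nom -22.000 → Σnom=-70.800; wc +0.071/-0.284 → slack +0.161/-0.600; half-tol=0.177, Σhalf²=0.072715
  +C: nom +36.000 → Σnom=-34.800; wc +0.140/-0.140 → slack +0.301/-0.740; half-tol=0.140, Σhalf²=0.092315
  -D: nom -39.700 → Σnom=-74.500; wc +0.360/-0.360 → slack +0.661/-1.100; half-tol=0.360, Σhalf²=0.221915
  -E: nom -23.800 → Σnom=-98.300; wc +0.321/-0.164 → slack +0.982/-1.264; half-tol=0.242, Σhalf²=0.280722
  +F: nom +23.200 → Σnom=-75.100; wc +0.100/-0.230 → slack +1.082/-1.494; half-tol=0.165, Σhalf²=0.307947
  -G: nom -27.200 → Σnom=-102.300; wc +0.250/-0.042 → slack +1.332/-1.536; half-tol=0.146, Σhalf²=0.329263
  +H: nom +28.100 → Σnom=-74.200; wc +0.230/-0.458 → slack +1.562/-1.994; half-tol=0.344, Σhalf²=0.447599
  -I: nom -11.280 → Σnom=-85.480; wc +0.050/-0.050 → slack +1.612/-2.044; half-tol=0.050, Σhalf²=0.450099
Nominal = -85.480. Worst-case = [-85.480 - 2.044, -85.480 + 1.612] = [-87.524, -83.868]. RSS = √0.450099 = 0.671.

nominal=-85.480 wc=[-87.524,-83.868] rss=0.671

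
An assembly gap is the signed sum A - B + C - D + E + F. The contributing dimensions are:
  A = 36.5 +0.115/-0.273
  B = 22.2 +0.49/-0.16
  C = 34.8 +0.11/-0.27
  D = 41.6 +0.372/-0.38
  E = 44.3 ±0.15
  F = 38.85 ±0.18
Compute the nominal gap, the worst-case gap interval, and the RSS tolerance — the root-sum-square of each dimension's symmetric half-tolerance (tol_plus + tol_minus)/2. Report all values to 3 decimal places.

nominal=90.650 wc=[88.915,91.745] rss=0.613

Stack each dimension's contribution:
  +A: nom +36.500 → Σnom=36.500; wc +0.115/-0.273 → slack +0.115/-0.273; half-tol=0.194, Σhalf²=0.037636
  -B: nom -22.200 → Σnom=14.300; wc +0.160/-0.490 → slack +0.275/-0.763; half-tol=0.325, Σhalf²=0.143261
  +C: nom +34.800 → Σnom=49.100; wc +0.110/-0.270 → slack +0.385/-1.033; half-tol=0.190, Σhalf²=0.179361
  -D: nom -41.600 → Σnom=7.500; wc +0.380/-0.372 → slack +0.765/-1.405; half-tol=0.376, Σhalf²=0.320737
  +E: nom +44.300 → Σnom=51.800; wc +0.150/-0.150 → slack +0.915/-1.555; half-tol=0.150, Σhalf²=0.343237
  +F: nom +38.850 → Σnom=90.650; wc +0.180/-0.180 → slack +1.095/-1.735; half-tol=0.180, Σhalf²=0.375637
Nominal = 90.650. Worst-case = [90.650 - 1.735, 90.650 + 1.095] = [88.915, 91.745]. RSS = √0.375637 = 0.613.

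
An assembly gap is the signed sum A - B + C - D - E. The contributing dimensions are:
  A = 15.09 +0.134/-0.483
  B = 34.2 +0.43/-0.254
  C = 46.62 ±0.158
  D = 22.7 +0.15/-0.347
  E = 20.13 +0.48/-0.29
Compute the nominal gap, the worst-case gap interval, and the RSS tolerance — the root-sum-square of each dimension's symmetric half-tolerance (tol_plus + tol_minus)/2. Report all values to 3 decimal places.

Stack each dimension's contribution:
  +A: nom +15.090 → Σnom=15.090; wc +0.134/-0.483 → slack +0.134/-0.483; half-tol=0.308, Σhalf²=0.095172
  -B: nom -34.200 → Σnom=-19.110; wc +0.254/-0.430 → slack +0.388/-0.913; half-tol=0.342, Σhalf²=0.212136
  +C: nom +46.620 → Σnom=27.510; wc +0.158/-0.158 → slack +0.546/-1.071; half-tol=0.158, Σhalf²=0.237100
  -D: nom -22.700 → Σnom=4.810; wc +0.347/-0.150 → slack +0.893/-1.221; half-tol=0.248, Σhalf²=0.298852
  -E: nom -20.130 → Σnom=-15.320; wc +0.290/-0.480 → slack +1.183/-1.701; half-tol=0.385, Σhalf²=0.447077
Nominal = -15.320. Worst-case = [-15.320 - 1.701, -15.320 + 1.183] = [-17.021, -14.137]. RSS = √0.447077 = 0.669.

nominal=-15.320 wc=[-17.021,-14.137] rss=0.669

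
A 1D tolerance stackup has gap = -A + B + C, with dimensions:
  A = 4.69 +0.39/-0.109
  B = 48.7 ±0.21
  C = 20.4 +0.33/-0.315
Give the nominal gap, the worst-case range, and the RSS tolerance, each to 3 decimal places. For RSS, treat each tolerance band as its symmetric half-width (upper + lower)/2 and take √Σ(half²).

Stack each dimension's contribution:
  -A: nom -4.690 → Σnom=-4.690; wc +0.109/-0.390 → slack +0.109/-0.390; half-tol=0.249, Σhalf²=0.062250
  +B: nom +48.700 → Σnom=44.010; wc +0.210/-0.210 → slack +0.319/-0.600; half-tol=0.210, Σhalf²=0.106350
  +C: nom +20.400 → Σnom=64.410; wc +0.330/-0.315 → slack +0.649/-0.915; half-tol=0.323, Σhalf²=0.210357
Nominal = 64.410. Worst-case = [64.410 - 0.915, 64.410 + 0.649] = [63.495, 65.059]. RSS = √0.210357 = 0.459.

nominal=64.410 wc=[63.495,65.059] rss=0.459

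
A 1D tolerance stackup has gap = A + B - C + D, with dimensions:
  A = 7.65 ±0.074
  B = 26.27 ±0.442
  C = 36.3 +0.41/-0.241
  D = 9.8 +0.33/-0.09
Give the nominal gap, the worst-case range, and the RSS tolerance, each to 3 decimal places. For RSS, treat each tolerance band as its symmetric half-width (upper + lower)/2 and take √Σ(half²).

Stack each dimension's contribution:
  +A: nom +7.650 → Σnom=7.650; wc +0.074/-0.074 → slack +0.074/-0.074; half-tol=0.074, Σhalf²=0.005476
  +B: nom +26.270 → Σnom=33.920; wc +0.442/-0.442 → slack +0.516/-0.516; half-tol=0.442, Σhalf²=0.200840
  -C: nom -36.300 → Σnom=-2.380; wc +0.241/-0.410 → slack +0.757/-0.926; half-tol=0.326, Σhalf²=0.306790
  +D: nom +9.800 → Σnom=7.420; wc +0.330/-0.090 → slack +1.087/-1.016; half-tol=0.210, Σhalf²=0.350890
Nominal = 7.420. Worst-case = [7.420 - 1.016, 7.420 + 1.087] = [6.404, 8.507]. RSS = √0.350890 = 0.592.

nominal=7.420 wc=[6.404,8.507] rss=0.592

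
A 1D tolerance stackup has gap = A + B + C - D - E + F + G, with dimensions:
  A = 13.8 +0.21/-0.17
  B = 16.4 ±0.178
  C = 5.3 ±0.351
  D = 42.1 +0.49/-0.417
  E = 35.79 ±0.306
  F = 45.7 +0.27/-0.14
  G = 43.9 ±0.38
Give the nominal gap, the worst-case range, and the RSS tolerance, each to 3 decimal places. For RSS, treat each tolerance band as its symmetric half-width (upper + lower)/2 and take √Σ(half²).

nominal=47.210 wc=[45.195,49.322] rss=0.823

Stack each dimension's contribution:
  +A: nom +13.800 → Σnom=13.800; wc +0.210/-0.170 → slack +0.210/-0.170; half-tol=0.190, Σhalf²=0.036100
  +B: nom +16.400 → Σnom=30.200; wc +0.178/-0.178 → slack +0.388/-0.348; half-tol=0.178, Σhalf²=0.067784
  +C: nom +5.300 → Σnom=35.500; wc +0.351/-0.351 → slack +0.739/-0.699; half-tol=0.351, Σhalf²=0.190985
  -D: nom -42.100 → Σnom=-6.600; wc +0.417/-0.490 → slack +1.156/-1.189; half-tol=0.454, Σhalf²=0.396647
  -E: nom -35.790 → Σnom=-42.390; wc +0.306/-0.306 → slack +1.462/-1.495; half-tol=0.306, Σhalf²=0.490283
  +F: nom +45.700 → Σnom=3.310; wc +0.270/-0.140 → slack +1.732/-1.635; half-tol=0.205, Σhalf²=0.532308
  +G: nom +43.900 → Σnom=47.210; wc +0.380/-0.380 → slack +2.112/-2.015; half-tol=0.380, Σhalf²=0.676708
Nominal = 47.210. Worst-case = [47.210 - 2.015, 47.210 + 2.112] = [45.195, 49.322]. RSS = √0.676708 = 0.823.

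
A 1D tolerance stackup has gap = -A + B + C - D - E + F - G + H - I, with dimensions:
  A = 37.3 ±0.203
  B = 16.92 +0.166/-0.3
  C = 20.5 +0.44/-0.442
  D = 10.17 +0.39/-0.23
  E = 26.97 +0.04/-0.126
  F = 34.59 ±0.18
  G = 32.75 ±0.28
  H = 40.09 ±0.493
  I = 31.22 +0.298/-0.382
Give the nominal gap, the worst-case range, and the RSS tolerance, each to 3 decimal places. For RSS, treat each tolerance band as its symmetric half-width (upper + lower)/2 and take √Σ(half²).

nominal=-26.310 wc=[-28.936,-23.810] rss=0.929

Stack each dimension's contribution:
  -A: nom -37.300 → Σnom=-37.300; wc +0.203/-0.203 → slack +0.203/-0.203; half-tol=0.203, Σhalf²=0.041209
  +B: nom +16.920 → Σnom=-20.380; wc +0.166/-0.300 → slack +0.369/-0.503; half-tol=0.233, Σhalf²=0.095498
  +C: nom +20.500 → Σnom=0.120; wc +0.440/-0.442 → slack +0.809/-0.945; half-tol=0.441, Σhalf²=0.289979
  -D: nom -10.170 → Σnom=-10.050; wc +0.230/-0.390 → slack +1.039/-1.335; half-tol=0.310, Σhalf²=0.386079
  -E: nom -26.970 → Σnom=-37.020; wc +0.126/-0.040 → slack +1.165/-1.375; half-tol=0.083, Σhalf²=0.392968
  +F: nom +34.590 → Σnom=-2.430; wc +0.180/-0.180 → slack +1.345/-1.555; half-tol=0.180, Σhalf²=0.425368
  -G: nom -32.750 → Σnom=-35.180; wc +0.280/-0.280 → slack +1.625/-1.835; half-tol=0.280, Σhalf²=0.503768
  +H: nom +40.090 → Σnom=4.910; wc +0.493/-0.493 → slack +2.118/-2.328; half-tol=0.493, Σhalf²=0.746817
  -I: nom -31.220 → Σnom=-26.310; wc +0.382/-0.298 → slack +2.500/-2.626; half-tol=0.340, Σhalf²=0.862417
Nominal = -26.310. Worst-case = [-26.310 - 2.626, -26.310 + 2.500] = [-28.936, -23.810]. RSS = √0.862417 = 0.929.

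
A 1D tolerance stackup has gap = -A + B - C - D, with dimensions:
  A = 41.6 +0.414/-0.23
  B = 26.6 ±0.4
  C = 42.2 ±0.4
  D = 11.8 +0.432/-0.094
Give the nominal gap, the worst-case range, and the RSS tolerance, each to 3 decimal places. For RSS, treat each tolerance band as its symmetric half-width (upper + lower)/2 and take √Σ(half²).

Stack each dimension's contribution:
  -A: nom -41.600 → Σnom=-41.600; wc +0.230/-0.414 → slack +0.230/-0.414; half-tol=0.322, Σhalf²=0.103684
  +B: nom +26.600 → Σnom=-15.000; wc +0.400/-0.400 → slack +0.630/-0.814; half-tol=0.400, Σhalf²=0.263684
  -C: nom -42.200 → Σnom=-57.200; wc +0.400/-0.400 → slack +1.030/-1.214; half-tol=0.400, Σhalf²=0.423684
  -D: nom -11.800 → Σnom=-69.000; wc +0.094/-0.432 → slack +1.124/-1.646; half-tol=0.263, Σhalf²=0.492853
Nominal = -69.000. Worst-case = [-69.000 - 1.646, -69.000 + 1.124] = [-70.646, -67.876]. RSS = √0.492853 = 0.702.

nominal=-69.000 wc=[-70.646,-67.876] rss=0.702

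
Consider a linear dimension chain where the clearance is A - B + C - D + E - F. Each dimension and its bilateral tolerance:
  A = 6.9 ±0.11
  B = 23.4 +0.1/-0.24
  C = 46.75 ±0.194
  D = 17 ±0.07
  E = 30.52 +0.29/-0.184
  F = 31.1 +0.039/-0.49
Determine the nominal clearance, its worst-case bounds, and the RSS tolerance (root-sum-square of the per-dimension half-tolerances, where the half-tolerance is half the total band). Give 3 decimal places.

nominal=12.670 wc=[11.973,14.064] rss=0.458

Stack each dimension's contribution:
  +A: nom +6.900 → Σnom=6.900; wc +0.110/-0.110 → slack +0.110/-0.110; half-tol=0.110, Σhalf²=0.012100
  -B: nom -23.400 → Σnom=-16.500; wc +0.240/-0.100 → slack +0.350/-0.210; half-tol=0.170, Σhalf²=0.041000
  +C: nom +46.750 → Σnom=30.250; wc +0.194/-0.194 → slack +0.544/-0.404; half-tol=0.194, Σhalf²=0.078636
  -D: nom -17.000 → Σnom=13.250; wc +0.070/-0.070 → slack +0.614/-0.474; half-tol=0.070, Σhalf²=0.083536
  +E: nom +30.520 → Σnom=43.770; wc +0.290/-0.184 → slack +0.904/-0.658; half-tol=0.237, Σhalf²=0.139705
  -F: nom -31.100 → Σnom=12.670; wc +0.490/-0.039 → slack +1.394/-0.697; half-tol=0.265, Σhalf²=0.209665
Nominal = 12.670. Worst-case = [12.670 - 0.697, 12.670 + 1.394] = [11.973, 14.064]. RSS = √0.209665 = 0.458.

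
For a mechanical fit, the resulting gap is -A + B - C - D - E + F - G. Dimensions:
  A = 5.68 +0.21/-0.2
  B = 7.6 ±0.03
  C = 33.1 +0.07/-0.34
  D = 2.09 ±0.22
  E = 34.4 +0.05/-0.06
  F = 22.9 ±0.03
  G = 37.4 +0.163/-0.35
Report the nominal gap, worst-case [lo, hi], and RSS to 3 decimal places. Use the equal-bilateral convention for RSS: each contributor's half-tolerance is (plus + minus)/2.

nominal=-82.170 wc=[-82.943,-80.940] rss=0.451

Stack each dimension's contribution:
  -A: nom -5.680 → Σnom=-5.680; wc +0.200/-0.210 → slack +0.200/-0.210; half-tol=0.205, Σhalf²=0.042025
  +B: nom +7.600 → Σnom=1.920; wc +0.030/-0.030 → slack +0.230/-0.240; half-tol=0.030, Σhalf²=0.042925
  -C: nom -33.100 → Σnom=-31.180; wc +0.340/-0.070 → slack +0.570/-0.310; half-tol=0.205, Σhalf²=0.084950
  -D: nom -2.090 → Σnom=-33.270; wc +0.220/-0.220 → slack +0.790/-0.530; half-tol=0.220, Σhalf²=0.133350
  -E: nom -34.400 → Σnom=-67.670; wc +0.060/-0.050 → slack +0.850/-0.580; half-tol=0.055, Σhalf²=0.136375
  +F: nom +22.900 → Σnom=-44.770; wc +0.030/-0.030 → slack +0.880/-0.610; half-tol=0.030, Σhalf²=0.137275
  -G: nom -37.400 → Σnom=-82.170; wc +0.350/-0.163 → slack +1.230/-0.773; half-tol=0.257, Σhalf²=0.203067
Nominal = -82.170. Worst-case = [-82.170 - 0.773, -82.170 + 1.230] = [-82.943, -80.940]. RSS = √0.203067 = 0.451.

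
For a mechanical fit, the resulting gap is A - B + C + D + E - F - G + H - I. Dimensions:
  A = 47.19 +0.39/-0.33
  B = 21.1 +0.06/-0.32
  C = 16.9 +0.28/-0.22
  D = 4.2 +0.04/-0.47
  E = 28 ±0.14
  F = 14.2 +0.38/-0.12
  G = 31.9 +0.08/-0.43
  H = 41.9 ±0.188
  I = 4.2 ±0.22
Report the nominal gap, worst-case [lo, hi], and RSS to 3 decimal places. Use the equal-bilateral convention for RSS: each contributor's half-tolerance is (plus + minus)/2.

nominal=66.790 wc=[64.702,68.918] rss=0.724

Stack each dimension's contribution:
  +A: nom +47.190 → Σnom=47.190; wc +0.390/-0.330 → slack +0.390/-0.330; half-tol=0.360, Σhalf²=0.129600
  -B: nom -21.100 → Σnom=26.090; wc +0.320/-0.060 → slack +0.710/-0.390; half-tol=0.190, Σhalf²=0.165700
  +C: nom +16.900 → Σnom=42.990; wc +0.280/-0.220 → slack +0.990/-0.610; half-tol=0.250, Σhalf²=0.228200
  +D: nom +4.200 → Σnom=47.190; wc +0.040/-0.470 → slack +1.030/-1.080; half-tol=0.255, Σhalf²=0.293225
  +E: nom +28.000 → Σnom=75.190; wc +0.140/-0.140 → slack +1.170/-1.220; half-tol=0.140, Σhalf²=0.312825
  -F: nom -14.200 → Σnom=60.990; wc +0.120/-0.380 → slack +1.290/-1.600; half-tol=0.250, Σhalf²=0.375325
  -G: nom -31.900 → Σnom=29.090; wc +0.430/-0.080 → slack +1.720/-1.680; half-tol=0.255, Σhalf²=0.440350
  +H: nom +41.900 → Σnom=70.990; wc +0.188/-0.188 → slack +1.908/-1.868; half-tol=0.188, Σhalf²=0.475694
  -I: nom -4.200 → Σnom=66.790; wc +0.220/-0.220 → slack +2.128/-2.088; half-tol=0.220, Σhalf²=0.524094
Nominal = 66.790. Worst-case = [66.790 - 2.088, 66.790 + 2.128] = [64.702, 68.918]. RSS = √0.524094 = 0.724.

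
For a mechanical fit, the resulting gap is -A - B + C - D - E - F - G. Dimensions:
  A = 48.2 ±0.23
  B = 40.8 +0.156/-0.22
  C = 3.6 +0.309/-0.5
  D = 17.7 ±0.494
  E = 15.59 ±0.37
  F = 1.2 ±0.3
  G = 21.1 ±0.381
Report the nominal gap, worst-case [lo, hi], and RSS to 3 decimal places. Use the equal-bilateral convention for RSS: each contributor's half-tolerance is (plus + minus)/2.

nominal=-140.990 wc=[-143.421,-138.686] rss=0.932

Stack each dimension's contribution:
  -A: nom -48.200 → Σnom=-48.200; wc +0.230/-0.230 → slack +0.230/-0.230; half-tol=0.230, Σhalf²=0.052900
  -B: nom -40.800 → Σnom=-89.000; wc +0.220/-0.156 → slack +0.450/-0.386; half-tol=0.188, Σhalf²=0.088244
  +C: nom +3.600 → Σnom=-85.400; wc +0.309/-0.500 → slack +0.759/-0.886; half-tol=0.404, Σhalf²=0.251864
  -D: nom -17.700 → Σnom=-103.100; wc +0.494/-0.494 → slack +1.253/-1.380; half-tol=0.494, Σhalf²=0.495900
  -E: nom -15.590 → Σnom=-118.690; wc +0.370/-0.370 → slack +1.623/-1.750; half-tol=0.370, Σhalf²=0.632800
  -F: nom -1.200 → Σnom=-119.890; wc +0.300/-0.300 → slack +1.923/-2.050; half-tol=0.300, Σhalf²=0.722800
  -G: nom -21.100 → Σnom=-140.990; wc +0.381/-0.381 → slack +2.304/-2.431; half-tol=0.381, Σhalf²=0.867961
Nominal = -140.990. Worst-case = [-140.990 - 2.431, -140.990 + 2.304] = [-143.421, -138.686]. RSS = √0.867961 = 0.932.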